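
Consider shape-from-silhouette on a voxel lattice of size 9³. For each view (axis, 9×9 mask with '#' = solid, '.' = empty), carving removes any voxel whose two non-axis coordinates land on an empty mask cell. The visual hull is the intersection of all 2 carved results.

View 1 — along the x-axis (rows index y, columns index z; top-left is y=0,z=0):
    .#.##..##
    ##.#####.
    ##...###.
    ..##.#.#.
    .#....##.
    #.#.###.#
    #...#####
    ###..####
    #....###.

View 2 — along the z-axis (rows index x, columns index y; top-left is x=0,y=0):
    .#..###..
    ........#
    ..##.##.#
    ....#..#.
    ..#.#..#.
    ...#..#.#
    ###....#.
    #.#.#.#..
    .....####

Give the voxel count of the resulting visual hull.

voxel count = 156

before carving: 729 voxels (9×9×9)
V1 x: intersect with YZ mask (47 set) -- 423 left
V2 z: intersect with XY mask (30 set) -- 156 left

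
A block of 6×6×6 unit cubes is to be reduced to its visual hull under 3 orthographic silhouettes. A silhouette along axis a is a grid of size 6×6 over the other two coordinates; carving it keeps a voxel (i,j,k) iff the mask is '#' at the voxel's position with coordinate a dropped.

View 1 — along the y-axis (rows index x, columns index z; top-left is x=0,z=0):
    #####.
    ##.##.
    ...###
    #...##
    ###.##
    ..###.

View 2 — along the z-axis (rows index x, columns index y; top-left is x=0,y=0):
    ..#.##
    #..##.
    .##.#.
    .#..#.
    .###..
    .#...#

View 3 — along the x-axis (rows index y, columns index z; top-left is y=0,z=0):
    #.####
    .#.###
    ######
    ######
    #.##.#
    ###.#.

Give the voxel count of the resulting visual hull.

voxel count = 50

initial block: 6^3 = 216
V1 y: intersect with XZ mask (23 set) -- 138 left
V2 z: intersect with XY mask (16 set) -- 63 left
V3 x: intersect with YZ mask (29 set) -- 50 left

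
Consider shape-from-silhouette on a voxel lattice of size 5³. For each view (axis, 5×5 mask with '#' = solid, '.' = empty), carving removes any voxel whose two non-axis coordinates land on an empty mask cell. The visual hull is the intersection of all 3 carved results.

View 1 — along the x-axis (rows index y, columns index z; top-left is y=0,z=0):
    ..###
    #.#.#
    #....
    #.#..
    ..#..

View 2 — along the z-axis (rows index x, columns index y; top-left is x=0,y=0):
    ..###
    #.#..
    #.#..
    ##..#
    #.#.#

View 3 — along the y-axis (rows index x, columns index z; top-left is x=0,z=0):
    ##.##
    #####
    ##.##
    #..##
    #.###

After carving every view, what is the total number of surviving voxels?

initial block: 5^3 = 125
  1. axis=0 (YZ plane), |mask|=10  ⇒  voxels=50
  2. axis=2 (XY plane), |mask|=13  ⇒  voxels=24
  3. axis=1 (XZ plane), |mask|=20  ⇒  voxels=18

voxel count = 18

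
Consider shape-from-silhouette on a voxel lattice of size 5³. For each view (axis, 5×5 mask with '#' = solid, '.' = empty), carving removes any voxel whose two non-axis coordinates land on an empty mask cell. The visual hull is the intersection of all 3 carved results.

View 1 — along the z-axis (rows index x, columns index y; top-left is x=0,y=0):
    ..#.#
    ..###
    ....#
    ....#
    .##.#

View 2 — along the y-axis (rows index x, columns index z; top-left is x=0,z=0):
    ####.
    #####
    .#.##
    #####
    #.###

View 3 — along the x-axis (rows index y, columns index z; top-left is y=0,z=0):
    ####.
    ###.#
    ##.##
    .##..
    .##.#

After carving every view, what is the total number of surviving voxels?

voxel count = 27

start: 5×5×5 = 125 voxels
after view 1 [z-axis, 10 of 25 cells solid] → remaining = 50
after view 2 [y-axis, 21 of 25 cells solid] → remaining = 43
after view 3 [x-axis, 17 of 25 cells solid] → remaining = 27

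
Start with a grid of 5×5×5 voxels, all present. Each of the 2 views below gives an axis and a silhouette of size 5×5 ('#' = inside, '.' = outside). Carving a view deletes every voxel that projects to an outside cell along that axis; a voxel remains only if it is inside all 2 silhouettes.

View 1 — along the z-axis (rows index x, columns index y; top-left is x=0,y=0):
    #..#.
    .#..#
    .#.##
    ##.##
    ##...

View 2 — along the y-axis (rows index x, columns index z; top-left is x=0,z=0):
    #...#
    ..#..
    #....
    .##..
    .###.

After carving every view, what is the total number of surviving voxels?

voxel count = 23

before carving: 125 voxels (5×5×5)
carve view 1 (along z, XY-mask fill 13/25): 65 voxels remain
carve view 2 (along y, XZ-mask fill 9/25): 23 voxels remain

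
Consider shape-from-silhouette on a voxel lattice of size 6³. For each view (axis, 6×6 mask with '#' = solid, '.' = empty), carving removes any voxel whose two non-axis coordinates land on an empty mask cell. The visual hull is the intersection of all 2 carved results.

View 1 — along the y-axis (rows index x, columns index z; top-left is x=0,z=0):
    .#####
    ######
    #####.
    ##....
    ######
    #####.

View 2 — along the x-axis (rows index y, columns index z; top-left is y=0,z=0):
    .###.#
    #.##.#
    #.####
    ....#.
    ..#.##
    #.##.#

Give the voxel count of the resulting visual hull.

initial block: 6^3 = 216
V1 y: intersect with XZ mask (29 set) -- 174 left
V2 x: intersect with YZ mask (21 set) -- 96 left

voxel count = 96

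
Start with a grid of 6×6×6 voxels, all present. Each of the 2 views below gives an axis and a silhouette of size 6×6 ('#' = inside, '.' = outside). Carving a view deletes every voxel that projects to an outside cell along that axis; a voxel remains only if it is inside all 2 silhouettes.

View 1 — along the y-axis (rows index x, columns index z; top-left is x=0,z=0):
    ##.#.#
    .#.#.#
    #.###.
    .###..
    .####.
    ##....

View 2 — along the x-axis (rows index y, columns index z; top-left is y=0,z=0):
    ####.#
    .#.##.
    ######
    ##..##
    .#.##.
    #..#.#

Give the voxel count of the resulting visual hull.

|visual hull| = 84

initial block: 6^3 = 216
step 1: project along y, AND mask (20/36) → |grid| = 120
step 2: project along x, AND mask (24/36) → |grid| = 84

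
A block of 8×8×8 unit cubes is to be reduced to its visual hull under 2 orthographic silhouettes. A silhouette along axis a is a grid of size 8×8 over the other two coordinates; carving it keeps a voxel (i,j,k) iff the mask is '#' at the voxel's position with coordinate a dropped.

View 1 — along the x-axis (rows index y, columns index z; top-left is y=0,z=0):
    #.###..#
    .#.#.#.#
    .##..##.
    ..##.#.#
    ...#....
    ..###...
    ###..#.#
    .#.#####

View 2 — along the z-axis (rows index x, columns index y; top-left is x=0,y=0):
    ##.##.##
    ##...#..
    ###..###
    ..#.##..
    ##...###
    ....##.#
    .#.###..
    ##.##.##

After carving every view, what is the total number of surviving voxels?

142 voxels

initial block: 8^3 = 512
step 1: project along x, AND mask (32/64) → |grid| = 256
step 2: project along z, AND mask (36/64) → |grid| = 142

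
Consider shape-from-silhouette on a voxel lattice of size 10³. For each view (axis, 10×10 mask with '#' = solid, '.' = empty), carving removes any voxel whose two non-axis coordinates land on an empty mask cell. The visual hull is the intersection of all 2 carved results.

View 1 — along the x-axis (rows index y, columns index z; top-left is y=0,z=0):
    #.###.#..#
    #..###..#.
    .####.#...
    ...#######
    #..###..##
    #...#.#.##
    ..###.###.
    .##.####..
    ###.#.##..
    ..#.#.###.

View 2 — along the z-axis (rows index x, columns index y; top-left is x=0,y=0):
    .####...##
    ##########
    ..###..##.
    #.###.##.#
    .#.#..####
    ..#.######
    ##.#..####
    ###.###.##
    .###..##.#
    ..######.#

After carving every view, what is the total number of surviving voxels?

voxel count = 395

before carving: 1000 voxels (10×10×10)
V1 x: intersect with YZ mask (57 set) -- 570 left
V2 z: intersect with XY mask (69 set) -- 395 left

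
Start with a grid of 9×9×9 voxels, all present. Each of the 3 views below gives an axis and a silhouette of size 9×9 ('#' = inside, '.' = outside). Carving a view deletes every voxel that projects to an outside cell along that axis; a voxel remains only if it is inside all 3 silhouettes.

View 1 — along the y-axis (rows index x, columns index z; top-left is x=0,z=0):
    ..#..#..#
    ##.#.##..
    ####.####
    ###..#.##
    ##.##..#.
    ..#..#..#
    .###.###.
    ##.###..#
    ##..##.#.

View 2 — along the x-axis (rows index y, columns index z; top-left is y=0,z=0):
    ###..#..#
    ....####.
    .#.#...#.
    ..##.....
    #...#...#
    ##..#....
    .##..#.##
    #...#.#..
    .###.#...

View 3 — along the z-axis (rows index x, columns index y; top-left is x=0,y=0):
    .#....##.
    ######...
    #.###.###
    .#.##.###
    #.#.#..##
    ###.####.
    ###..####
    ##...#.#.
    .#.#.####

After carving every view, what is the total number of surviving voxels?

|visual hull| = 114

full grid |V| = 729
  1. axis=1 (XZ plane), |mask|=47  ⇒  voxels=423
  2. axis=0 (YZ plane), |mask|=32  ⇒  voxels=174
  3. axis=2 (XY plane), |mask|=51  ⇒  voxels=114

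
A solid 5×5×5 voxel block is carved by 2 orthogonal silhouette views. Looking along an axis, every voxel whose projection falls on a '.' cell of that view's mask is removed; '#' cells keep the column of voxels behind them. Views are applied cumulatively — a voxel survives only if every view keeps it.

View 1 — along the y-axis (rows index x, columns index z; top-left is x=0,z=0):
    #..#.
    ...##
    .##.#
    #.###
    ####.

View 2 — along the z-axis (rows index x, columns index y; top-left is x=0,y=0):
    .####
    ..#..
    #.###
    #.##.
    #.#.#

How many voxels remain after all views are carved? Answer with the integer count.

|visual hull| = 46

full grid |V| = 125
[1] y-view keeps 15 columns → grid now 75
[2] z-view keeps 15 columns → grid now 46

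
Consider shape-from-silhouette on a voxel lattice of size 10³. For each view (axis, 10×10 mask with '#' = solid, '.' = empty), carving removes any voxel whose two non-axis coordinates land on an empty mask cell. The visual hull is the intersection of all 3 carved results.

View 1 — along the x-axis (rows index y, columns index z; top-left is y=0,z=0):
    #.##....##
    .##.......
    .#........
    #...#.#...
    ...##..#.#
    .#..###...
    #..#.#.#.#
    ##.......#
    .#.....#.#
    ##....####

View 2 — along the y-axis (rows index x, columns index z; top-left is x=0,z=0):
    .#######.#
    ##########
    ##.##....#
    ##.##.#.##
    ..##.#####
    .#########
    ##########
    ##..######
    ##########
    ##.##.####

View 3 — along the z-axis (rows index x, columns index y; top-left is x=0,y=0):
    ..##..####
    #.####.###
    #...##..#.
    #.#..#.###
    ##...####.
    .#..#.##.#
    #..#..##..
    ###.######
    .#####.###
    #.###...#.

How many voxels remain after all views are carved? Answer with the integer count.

remaining voxels: 189

start: 10×10×10 = 1000 voxels
  1. axis=0 (YZ plane), |mask|=36  ⇒  voxels=360
  2. axis=1 (XZ plane), |mask|=82  ⇒  voxels=304
  3. axis=2 (XY plane), |mask|=61  ⇒  voxels=189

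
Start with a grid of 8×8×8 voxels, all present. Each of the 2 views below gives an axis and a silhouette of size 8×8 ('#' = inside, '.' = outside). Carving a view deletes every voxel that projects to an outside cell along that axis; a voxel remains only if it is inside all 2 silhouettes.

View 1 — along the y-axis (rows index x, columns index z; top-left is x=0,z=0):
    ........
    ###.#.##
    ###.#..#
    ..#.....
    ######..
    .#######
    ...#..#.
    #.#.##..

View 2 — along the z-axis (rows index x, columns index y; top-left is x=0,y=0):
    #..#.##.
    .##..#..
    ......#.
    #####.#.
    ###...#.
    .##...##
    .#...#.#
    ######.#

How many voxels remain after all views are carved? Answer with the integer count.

remaining voxels: 115

initial block: 8^3 = 512
after view 1 [y-axis, 31 of 64 cells solid] → remaining = 248
after view 2 [z-axis, 32 of 64 cells solid] → remaining = 115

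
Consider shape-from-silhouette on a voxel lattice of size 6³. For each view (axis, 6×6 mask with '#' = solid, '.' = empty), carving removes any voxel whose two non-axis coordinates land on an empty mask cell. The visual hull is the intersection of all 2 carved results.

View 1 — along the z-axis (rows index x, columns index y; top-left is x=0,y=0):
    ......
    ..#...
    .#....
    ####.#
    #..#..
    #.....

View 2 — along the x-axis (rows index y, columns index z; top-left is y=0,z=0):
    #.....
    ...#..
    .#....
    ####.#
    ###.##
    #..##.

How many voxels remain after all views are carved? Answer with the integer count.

full grid |V| = 216
carve view 1 (along z, XY-mask fill 10/36): 60 voxels remain
carve view 2 (along x, YZ-mask fill 16/36): 20 voxels remain

voxel count = 20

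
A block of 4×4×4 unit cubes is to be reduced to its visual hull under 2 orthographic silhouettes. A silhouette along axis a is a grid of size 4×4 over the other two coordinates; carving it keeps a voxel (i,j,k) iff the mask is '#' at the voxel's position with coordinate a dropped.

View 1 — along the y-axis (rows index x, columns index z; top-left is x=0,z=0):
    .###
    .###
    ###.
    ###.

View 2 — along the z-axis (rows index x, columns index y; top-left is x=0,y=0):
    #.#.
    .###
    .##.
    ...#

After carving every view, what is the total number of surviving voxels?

start: 4×4×4 = 64 voxels
  1. axis=1 (XZ plane), |mask|=12  ⇒  voxels=48
  2. axis=2 (XY plane), |mask|=8  ⇒  voxels=24

voxel count = 24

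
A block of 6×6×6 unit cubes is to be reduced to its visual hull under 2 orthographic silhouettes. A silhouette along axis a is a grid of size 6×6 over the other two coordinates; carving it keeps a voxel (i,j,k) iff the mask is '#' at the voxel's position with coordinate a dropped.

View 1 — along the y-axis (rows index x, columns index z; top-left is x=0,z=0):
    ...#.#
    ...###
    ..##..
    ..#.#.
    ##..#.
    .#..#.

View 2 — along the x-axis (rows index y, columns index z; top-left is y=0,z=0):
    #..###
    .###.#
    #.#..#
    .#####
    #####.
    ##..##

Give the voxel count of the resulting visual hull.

|visual hull| = 58

initial block: 6^3 = 216
  1. axis=1 (XZ plane), |mask|=14  ⇒  voxels=84
  2. axis=0 (YZ plane), |mask|=25  ⇒  voxels=58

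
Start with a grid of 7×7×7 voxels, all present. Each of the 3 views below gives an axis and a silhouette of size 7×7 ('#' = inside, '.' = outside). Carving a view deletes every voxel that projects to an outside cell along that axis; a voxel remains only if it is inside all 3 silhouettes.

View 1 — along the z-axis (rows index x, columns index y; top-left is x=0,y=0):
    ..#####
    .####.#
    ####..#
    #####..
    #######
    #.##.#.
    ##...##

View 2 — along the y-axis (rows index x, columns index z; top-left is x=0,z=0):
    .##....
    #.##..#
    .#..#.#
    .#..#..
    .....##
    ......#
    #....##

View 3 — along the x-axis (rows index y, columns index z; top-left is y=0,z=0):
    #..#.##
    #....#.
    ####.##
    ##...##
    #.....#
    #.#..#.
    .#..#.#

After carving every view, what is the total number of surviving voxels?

|visual hull| = 46

initial block: 7^3 = 343
step 1: project along z, AND mask (35/49) → |grid| = 245
step 2: project along y, AND mask (17/49) → |grid| = 85
step 3: project along x, AND mask (24/49) → |grid| = 46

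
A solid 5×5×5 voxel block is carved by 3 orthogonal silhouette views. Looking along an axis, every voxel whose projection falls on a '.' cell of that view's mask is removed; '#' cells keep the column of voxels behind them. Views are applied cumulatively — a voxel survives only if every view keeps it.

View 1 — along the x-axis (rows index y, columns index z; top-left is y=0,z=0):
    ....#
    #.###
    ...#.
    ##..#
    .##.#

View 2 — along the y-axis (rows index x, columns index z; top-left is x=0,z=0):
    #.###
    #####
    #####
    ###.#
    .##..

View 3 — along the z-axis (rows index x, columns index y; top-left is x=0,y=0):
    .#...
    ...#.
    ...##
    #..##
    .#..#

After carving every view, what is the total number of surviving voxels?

remaining voxels: 23

full grid |V| = 125
step 1: project along x, AND mask (12/25) → |grid| = 60
step 2: project along y, AND mask (20/25) → |grid| = 48
step 3: project along z, AND mask (9/25) → |grid| = 23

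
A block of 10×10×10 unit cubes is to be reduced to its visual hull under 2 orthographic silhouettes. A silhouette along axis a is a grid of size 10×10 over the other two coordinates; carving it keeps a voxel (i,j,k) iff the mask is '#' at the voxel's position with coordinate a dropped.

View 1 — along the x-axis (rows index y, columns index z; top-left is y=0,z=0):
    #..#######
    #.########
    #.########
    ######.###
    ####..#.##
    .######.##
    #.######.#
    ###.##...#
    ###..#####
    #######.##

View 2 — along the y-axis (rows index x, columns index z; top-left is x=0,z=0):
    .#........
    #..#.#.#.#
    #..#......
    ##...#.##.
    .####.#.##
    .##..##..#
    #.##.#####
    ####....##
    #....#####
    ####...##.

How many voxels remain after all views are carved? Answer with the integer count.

start: 10×10×10 = 1000 voxels
V1 x: intersect with YZ mask (81 set) -- 810 left
V2 y: intersect with XZ mask (51 set) -- 415 left

voxel count = 415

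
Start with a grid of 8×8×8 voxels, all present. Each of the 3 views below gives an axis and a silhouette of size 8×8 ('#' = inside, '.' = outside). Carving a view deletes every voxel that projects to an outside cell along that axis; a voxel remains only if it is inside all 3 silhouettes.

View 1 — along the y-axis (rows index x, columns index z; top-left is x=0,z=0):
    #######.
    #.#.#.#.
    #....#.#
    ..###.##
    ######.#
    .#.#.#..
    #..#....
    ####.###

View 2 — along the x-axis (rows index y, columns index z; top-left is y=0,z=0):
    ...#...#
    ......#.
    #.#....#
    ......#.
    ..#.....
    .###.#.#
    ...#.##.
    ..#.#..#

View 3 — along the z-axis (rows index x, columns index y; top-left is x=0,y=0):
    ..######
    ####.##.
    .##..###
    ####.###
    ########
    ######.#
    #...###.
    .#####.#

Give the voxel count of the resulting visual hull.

before carving: 512 voxels (8×8×8)
carve view 1 (along y, XZ-mask fill 38/64): 304 voxels remain
carve view 2 (along x, YZ-mask fill 19/64): 90 voxels remain
carve view 3 (along z, XY-mask fill 49/64): 75 voxels remain

voxel count = 75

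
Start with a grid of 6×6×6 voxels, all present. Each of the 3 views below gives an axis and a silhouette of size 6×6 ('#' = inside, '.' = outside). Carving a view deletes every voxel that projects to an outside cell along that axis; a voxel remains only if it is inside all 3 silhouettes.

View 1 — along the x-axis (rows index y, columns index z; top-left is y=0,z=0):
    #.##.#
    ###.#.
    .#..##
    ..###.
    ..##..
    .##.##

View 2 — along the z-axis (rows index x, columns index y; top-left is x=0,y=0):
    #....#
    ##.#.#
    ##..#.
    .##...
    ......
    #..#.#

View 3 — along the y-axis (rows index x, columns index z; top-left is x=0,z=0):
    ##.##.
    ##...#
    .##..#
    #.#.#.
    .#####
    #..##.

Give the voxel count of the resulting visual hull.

full grid |V| = 216
after view 1 [x-axis, 20 of 36 cells solid] → remaining = 120
after view 2 [z-axis, 14 of 36 cells solid] → remaining = 51
after view 3 [y-axis, 21 of 36 cells solid] → remaining = 24

voxel count = 24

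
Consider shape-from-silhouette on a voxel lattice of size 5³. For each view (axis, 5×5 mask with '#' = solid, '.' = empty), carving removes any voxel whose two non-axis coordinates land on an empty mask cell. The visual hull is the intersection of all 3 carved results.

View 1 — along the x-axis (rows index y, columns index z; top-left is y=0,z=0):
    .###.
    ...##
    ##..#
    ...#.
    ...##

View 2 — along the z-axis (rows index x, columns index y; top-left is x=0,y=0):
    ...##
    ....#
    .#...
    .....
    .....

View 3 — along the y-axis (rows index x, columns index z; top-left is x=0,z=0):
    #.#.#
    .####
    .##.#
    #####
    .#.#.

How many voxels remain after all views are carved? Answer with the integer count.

before carving: 125 voxels (5×5×5)
V1 x: intersect with YZ mask (11 set) -- 55 left
V2 z: intersect with XY mask (4 set) -- 7 left
V3 y: intersect with XZ mask (17 set) -- 4 left

|visual hull| = 4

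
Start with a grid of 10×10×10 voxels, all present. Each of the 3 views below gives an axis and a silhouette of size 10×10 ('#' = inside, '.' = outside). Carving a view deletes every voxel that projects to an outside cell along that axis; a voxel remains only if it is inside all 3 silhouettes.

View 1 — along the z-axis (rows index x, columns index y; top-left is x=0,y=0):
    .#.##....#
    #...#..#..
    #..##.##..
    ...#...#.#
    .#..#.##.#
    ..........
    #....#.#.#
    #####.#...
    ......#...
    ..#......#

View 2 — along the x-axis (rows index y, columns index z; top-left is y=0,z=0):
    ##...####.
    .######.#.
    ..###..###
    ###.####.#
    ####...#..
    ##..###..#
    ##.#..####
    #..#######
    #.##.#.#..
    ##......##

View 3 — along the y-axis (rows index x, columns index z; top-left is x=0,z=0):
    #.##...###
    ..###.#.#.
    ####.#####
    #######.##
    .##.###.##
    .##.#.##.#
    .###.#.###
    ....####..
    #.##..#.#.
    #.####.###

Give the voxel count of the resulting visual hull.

|visual hull| = 135

full grid |V| = 1000
after view 1 [z-axis, 33 of 100 cells solid] → remaining = 330
after view 2 [x-axis, 62 of 100 cells solid] → remaining = 208
after view 3 [y-axis, 66 of 100 cells solid] → remaining = 135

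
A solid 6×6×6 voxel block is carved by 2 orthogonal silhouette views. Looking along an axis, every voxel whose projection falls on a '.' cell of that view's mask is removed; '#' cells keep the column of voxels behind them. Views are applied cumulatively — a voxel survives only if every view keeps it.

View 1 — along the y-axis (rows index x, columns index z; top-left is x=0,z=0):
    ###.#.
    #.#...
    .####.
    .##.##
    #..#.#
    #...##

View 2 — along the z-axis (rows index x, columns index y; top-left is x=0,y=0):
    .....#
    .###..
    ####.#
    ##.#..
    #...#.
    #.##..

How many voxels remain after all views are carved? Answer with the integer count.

initial block: 6^3 = 216
carve view 1 (along y, XZ-mask fill 20/36): 120 voxels remain
carve view 2 (along z, XY-mask fill 17/36): 57 voxels remain

voxel count = 57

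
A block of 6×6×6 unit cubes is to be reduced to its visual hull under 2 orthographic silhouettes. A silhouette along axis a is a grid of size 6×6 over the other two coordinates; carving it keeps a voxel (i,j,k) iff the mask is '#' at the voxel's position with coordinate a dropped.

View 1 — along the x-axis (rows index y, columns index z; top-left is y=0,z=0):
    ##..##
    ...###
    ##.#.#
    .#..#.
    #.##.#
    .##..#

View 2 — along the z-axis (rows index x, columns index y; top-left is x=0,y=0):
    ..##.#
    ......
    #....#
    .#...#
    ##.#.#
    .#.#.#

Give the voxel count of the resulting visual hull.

start: 6×6×6 = 216 voxels
[1] x-view keeps 20 columns → grid now 120
[2] z-view keeps 14 columns → grid now 42

remaining voxels: 42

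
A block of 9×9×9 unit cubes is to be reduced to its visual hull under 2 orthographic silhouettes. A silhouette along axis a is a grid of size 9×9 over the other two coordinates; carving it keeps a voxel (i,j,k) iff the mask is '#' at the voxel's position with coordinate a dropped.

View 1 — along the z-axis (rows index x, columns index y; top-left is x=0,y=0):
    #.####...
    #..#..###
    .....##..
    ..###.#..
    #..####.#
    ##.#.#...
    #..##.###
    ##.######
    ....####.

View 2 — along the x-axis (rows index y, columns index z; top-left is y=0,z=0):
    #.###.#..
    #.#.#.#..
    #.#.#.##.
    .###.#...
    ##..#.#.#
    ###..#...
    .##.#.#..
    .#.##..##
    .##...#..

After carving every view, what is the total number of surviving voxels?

190 voxels

start: 9×9×9 = 729 voxels
step 1: project along z, AND mask (44/81) → |grid| = 396
step 2: project along x, AND mask (39/81) → |grid| = 190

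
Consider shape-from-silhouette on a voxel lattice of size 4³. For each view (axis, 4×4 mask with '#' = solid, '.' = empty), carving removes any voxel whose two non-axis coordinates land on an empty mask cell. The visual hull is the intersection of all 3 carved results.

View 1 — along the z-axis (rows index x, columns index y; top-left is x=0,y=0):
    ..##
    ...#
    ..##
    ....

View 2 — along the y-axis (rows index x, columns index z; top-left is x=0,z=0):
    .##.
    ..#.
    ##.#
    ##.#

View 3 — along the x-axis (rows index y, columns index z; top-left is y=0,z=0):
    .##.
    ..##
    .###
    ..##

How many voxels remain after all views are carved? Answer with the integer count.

7 voxels

start: 4×4×4 = 64 voxels
V1 z: intersect with XY mask (5 set) -- 20 left
V2 y: intersect with XZ mask (9 set) -- 11 left
V3 x: intersect with YZ mask (9 set) -- 7 left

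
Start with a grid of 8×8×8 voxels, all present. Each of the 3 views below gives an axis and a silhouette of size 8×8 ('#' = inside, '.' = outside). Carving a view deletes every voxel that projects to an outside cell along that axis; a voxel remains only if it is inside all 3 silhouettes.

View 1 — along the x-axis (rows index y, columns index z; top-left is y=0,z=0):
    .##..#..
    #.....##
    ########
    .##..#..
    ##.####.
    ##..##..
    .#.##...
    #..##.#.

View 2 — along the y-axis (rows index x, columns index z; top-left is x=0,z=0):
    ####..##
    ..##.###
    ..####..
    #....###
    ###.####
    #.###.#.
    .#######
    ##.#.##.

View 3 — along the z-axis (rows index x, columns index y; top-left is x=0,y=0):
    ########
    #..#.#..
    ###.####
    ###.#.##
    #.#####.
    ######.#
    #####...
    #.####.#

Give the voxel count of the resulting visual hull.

|visual hull| = 140

before carving: 512 voxels (8×8×8)
after view 1 [x-axis, 34 of 64 cells solid] → remaining = 272
after view 2 [y-axis, 43 of 64 cells solid] → remaining = 179
after view 3 [z-axis, 48 of 64 cells solid] → remaining = 140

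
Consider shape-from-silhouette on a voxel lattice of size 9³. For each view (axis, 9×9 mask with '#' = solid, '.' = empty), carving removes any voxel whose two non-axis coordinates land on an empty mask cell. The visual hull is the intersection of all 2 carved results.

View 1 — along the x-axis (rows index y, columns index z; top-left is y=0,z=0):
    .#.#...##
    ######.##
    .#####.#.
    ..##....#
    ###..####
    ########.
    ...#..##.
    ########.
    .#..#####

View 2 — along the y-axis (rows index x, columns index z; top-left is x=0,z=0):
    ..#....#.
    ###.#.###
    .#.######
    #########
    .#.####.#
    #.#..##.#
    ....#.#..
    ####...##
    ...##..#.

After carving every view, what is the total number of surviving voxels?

initial block: 9^3 = 729
V1 x: intersect with YZ mask (53 set) -- 477 left
V2 y: intersect with XZ mask (47 set) -- 278 left

|visual hull| = 278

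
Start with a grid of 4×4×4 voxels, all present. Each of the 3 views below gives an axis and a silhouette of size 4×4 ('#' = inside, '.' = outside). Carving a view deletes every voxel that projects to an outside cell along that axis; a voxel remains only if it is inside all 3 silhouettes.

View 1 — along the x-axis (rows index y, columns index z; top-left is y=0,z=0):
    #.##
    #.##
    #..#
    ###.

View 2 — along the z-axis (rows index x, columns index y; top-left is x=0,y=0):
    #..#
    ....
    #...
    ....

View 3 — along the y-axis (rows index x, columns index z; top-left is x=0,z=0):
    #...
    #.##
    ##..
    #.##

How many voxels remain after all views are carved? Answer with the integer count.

before carving: 64 voxels (4×4×4)
V1 x: intersect with YZ mask (11 set) -- 44 left
V2 z: intersect with XY mask (3 set) -- 9 left
V3 y: intersect with XZ mask (9 set) -- 3 left

|visual hull| = 3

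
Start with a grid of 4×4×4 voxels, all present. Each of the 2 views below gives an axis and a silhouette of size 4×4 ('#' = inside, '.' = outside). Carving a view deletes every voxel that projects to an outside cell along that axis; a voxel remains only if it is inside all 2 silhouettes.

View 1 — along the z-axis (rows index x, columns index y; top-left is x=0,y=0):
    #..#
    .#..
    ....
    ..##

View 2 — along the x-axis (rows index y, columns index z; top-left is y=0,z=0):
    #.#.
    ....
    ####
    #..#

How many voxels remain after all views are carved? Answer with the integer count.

remaining voxels: 10

start: 4×4×4 = 64 voxels
  1. axis=2 (XY plane), |mask|=5  ⇒  voxels=20
  2. axis=0 (YZ plane), |mask|=8  ⇒  voxels=10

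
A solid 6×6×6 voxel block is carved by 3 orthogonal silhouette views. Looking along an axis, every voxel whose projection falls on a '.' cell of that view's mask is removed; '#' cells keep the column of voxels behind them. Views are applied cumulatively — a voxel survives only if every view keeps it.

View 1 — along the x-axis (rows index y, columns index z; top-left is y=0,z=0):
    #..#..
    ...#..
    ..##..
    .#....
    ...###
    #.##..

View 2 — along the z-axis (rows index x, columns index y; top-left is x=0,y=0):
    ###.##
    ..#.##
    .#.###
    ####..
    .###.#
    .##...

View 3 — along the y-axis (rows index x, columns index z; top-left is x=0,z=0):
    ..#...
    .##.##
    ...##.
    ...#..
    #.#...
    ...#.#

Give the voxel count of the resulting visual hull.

voxel count = 18

before carving: 216 voxels (6×6×6)
carve view 1 (along x, YZ-mask fill 12/36): 72 voxels remain
carve view 2 (along z, XY-mask fill 22/36): 43 voxels remain
carve view 3 (along y, XZ-mask fill 12/36): 18 voxels remain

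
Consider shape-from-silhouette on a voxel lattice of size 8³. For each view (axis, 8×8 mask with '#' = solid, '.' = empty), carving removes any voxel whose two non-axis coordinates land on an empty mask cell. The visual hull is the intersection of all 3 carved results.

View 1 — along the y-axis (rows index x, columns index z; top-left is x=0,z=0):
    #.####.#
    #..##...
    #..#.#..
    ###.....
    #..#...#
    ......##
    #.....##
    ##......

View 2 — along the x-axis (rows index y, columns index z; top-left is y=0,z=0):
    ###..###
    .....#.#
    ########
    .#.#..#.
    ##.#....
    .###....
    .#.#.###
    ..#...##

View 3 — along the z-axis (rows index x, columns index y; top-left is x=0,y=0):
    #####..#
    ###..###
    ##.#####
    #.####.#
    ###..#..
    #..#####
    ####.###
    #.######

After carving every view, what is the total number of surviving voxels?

voxel count = 79

start: 8×8×8 = 512 voxels
step 1: project along y, AND mask (25/64) → |grid| = 200
step 2: project along x, AND mask (33/64) → |grid| = 101
step 3: project along z, AND mask (49/64) → |grid| = 79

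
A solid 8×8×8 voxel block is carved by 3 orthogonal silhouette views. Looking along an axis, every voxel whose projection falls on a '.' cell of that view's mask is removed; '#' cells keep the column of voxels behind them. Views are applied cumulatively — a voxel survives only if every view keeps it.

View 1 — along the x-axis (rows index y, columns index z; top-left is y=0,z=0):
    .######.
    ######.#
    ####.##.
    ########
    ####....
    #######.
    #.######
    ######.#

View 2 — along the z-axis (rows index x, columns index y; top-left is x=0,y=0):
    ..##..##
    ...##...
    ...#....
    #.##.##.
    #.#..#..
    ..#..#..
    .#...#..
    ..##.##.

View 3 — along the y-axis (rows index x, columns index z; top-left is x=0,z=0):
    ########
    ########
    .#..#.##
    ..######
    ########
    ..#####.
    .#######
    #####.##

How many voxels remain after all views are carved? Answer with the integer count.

start: 8×8×8 = 512 voxels
after view 1 [x-axis, 52 of 64 cells solid] → remaining = 416
after view 2 [z-axis, 23 of 64 cells solid] → remaining = 156
after view 3 [y-axis, 53 of 64 cells solid] → remaining = 134

remaining voxels: 134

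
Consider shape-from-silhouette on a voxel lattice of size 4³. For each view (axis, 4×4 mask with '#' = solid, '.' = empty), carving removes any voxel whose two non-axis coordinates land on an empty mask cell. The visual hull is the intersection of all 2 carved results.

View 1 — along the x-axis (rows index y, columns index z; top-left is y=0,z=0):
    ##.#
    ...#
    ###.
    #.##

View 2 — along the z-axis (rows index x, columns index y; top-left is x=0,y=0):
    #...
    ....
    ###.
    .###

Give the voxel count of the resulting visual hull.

|visual hull| = 17

before carving: 64 voxels (4×4×4)
[1] x-view keeps 10 columns → grid now 40
[2] z-view keeps 7 columns → grid now 17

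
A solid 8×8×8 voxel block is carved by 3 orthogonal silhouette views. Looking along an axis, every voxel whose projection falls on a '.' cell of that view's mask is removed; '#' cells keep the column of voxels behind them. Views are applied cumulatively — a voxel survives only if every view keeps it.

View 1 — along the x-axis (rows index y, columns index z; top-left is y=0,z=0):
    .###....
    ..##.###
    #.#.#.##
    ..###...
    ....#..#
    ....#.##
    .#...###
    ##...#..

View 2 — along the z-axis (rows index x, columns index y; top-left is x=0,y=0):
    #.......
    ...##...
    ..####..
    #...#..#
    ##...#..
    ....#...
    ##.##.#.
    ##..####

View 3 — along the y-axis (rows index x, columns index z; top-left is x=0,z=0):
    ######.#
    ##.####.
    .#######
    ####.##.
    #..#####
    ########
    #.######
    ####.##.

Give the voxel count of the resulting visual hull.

voxel count = 63

start: 8×8×8 = 512 voxels
step 1: project along x, AND mask (28/64) → |grid| = 224
step 2: project along z, AND mask (25/64) → |grid| = 79
step 3: project along y, AND mask (53/64) → |grid| = 63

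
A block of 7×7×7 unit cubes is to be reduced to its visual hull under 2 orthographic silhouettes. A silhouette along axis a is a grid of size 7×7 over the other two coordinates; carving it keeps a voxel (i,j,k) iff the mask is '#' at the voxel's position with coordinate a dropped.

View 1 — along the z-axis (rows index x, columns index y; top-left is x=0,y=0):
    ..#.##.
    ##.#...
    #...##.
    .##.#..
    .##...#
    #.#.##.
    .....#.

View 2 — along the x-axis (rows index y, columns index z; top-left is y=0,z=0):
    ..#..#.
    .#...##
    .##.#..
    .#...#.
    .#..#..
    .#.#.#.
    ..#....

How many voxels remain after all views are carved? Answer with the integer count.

voxel count = 50

before carving: 343 voxels (7×7×7)
step 1: project along z, AND mask (20/49) → |grid| = 140
step 2: project along x, AND mask (16/49) → |grid| = 50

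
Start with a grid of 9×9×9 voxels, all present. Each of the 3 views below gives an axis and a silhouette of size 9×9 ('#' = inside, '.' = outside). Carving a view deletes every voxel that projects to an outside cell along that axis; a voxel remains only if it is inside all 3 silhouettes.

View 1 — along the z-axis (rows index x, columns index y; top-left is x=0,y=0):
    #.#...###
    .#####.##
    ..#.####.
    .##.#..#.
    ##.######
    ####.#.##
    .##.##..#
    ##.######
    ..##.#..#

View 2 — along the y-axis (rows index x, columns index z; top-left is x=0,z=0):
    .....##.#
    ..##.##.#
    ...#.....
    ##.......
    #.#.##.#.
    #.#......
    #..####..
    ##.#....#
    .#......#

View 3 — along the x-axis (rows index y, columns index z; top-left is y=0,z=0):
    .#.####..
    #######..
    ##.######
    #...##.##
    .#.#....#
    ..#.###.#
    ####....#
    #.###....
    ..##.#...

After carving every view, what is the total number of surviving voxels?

remaining voxels: 104

before carving: 729 voxels (9×9×9)
  1. axis=2 (XY plane), |mask|=53  ⇒  voxels=477
  2. axis=1 (XZ plane), |mask|=29  ⇒  voxels=182
  3. axis=0 (YZ plane), |mask|=45  ⇒  voxels=104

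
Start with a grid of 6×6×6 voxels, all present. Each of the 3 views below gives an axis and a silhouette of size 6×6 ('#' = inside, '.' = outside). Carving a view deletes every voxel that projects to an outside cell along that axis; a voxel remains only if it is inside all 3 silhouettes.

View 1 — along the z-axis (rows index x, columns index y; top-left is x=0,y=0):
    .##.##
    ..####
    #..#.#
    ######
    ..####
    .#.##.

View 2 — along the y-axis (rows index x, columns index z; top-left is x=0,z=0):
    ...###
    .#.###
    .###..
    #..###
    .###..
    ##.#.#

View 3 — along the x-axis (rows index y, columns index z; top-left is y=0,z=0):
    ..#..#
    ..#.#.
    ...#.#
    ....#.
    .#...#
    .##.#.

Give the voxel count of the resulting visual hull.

|visual hull| = 28

full grid |V| = 216
carve view 1 (along z, XY-mask fill 24/36): 144 voxels remain
carve view 2 (along y, XZ-mask fill 21/36): 85 voxels remain
carve view 3 (along x, YZ-mask fill 12/36): 28 voxels remain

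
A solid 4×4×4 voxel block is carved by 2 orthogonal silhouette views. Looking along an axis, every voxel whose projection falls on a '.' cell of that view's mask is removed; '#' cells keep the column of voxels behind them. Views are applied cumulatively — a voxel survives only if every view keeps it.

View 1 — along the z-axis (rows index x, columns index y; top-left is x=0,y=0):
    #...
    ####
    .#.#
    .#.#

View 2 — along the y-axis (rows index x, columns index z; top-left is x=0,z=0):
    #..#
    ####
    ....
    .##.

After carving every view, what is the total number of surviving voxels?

voxel count = 22

full grid |V| = 64
step 1: project along z, AND mask (9/16) → |grid| = 36
step 2: project along y, AND mask (8/16) → |grid| = 22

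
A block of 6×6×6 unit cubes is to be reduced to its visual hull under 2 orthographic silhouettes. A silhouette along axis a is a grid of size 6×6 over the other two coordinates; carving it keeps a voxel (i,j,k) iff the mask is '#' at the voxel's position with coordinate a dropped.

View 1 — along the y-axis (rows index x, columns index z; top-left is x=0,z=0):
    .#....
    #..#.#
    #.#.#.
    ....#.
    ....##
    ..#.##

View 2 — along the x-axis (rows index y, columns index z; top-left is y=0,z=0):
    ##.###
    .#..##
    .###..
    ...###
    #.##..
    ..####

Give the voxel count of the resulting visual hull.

before carving: 216 voxels (6×6×6)
after view 1 [y-axis, 13 of 36 cells solid] → remaining = 78
after view 2 [x-axis, 21 of 36 cells solid] → remaining = 46

remaining voxels: 46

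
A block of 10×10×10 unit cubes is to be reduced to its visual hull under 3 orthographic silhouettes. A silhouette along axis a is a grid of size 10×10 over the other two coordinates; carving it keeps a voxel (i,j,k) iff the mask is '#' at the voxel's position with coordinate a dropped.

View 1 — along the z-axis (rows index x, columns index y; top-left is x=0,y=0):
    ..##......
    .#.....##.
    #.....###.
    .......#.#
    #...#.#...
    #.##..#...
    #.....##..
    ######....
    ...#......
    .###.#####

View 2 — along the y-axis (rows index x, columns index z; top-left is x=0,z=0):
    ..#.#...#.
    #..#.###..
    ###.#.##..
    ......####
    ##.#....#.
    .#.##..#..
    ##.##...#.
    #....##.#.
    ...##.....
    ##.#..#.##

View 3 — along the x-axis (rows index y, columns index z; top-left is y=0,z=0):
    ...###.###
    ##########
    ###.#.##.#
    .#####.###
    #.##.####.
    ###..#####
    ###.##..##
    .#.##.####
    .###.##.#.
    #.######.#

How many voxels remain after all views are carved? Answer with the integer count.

remaining voxels: 123

initial block: 10^3 = 1000
V1 z: intersect with XY mask (36 set) -- 360 left
V2 y: intersect with XZ mask (43 set) -- 170 left
V3 x: intersect with YZ mask (74 set) -- 123 left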